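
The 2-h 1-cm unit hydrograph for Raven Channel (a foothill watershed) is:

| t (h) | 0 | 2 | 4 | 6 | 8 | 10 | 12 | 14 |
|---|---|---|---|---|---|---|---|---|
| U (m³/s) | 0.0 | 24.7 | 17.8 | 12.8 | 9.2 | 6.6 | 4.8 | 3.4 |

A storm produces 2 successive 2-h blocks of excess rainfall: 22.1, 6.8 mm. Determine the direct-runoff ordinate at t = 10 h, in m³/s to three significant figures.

By discrete convolution, Q_j = Σ (P_i / 10 mm) · U_{j−i}.
At t = 10 h (j=5): Q = (22.1/10)·6.6 + (6.8/10)·9.2 = 20.8 m³/s.

Q ≈ 20.8 m³/s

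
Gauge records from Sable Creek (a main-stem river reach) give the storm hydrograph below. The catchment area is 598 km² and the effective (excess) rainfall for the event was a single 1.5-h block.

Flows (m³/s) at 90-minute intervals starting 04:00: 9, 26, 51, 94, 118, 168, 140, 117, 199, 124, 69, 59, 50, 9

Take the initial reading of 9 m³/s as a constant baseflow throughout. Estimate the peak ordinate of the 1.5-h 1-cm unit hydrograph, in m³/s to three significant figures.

U_p ≈ 190 m³/s

Direct runoff: 0.0, 17.0, 42.0, 85.0, 109.0, 159.0, 131.0, 108.0, 190.0, 115.0, 60.0, 50.0, 41.0, 0.0 m³/s; ΣQ_DR = 1107 m³/s, peak = 190.0 m³/s.
Runoff depth d = ΣQ_DR·Δt / A = 1107 × 5400 / (598 km²) = 9.996 mm.
The 1-cm UH is the DRH scaled by (10 mm)/d, so U_p = 190.0 × 10/9.996 = 190 m³/s.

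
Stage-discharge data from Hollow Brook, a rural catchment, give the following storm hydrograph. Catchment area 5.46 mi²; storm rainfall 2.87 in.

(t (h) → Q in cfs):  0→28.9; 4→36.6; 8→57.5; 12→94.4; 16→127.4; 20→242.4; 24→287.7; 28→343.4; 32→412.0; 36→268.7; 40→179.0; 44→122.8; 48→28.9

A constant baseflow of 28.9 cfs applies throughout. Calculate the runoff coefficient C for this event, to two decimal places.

C ≈ 0.73

ΣQ_DR = 1854 cfs; V = ΣQ_DR·Δt = 2.670 × 10^7 ft³.
Runoff depth d = V / A = 2.105 in.
C = d / P = 2.105 / 2.87 = 0.73.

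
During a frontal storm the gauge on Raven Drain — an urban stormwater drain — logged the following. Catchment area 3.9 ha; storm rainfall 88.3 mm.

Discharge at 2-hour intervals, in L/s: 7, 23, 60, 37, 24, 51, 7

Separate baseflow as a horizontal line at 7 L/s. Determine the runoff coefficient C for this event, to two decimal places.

C ≈ 0.33

ΣQ_DR = 160.0 L/s; V = ΣQ_DR·Δt = 1.152 × 10^6 L.
Runoff depth d = V / A = 29.54 mm.
C = d / P = 29.54 / 88.3 = 0.33.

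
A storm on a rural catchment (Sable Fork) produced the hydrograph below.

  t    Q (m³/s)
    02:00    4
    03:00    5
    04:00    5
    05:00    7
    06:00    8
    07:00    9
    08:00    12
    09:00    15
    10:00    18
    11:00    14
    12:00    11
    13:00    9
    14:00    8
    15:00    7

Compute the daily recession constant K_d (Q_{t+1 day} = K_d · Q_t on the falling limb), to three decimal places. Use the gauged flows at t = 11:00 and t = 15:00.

K_d ≈ 0.016

Between t = 11:00 and t = 15:00 the flow falls from 14 to 7 m³/s over 4×1 h = 4 h.
Per-interval ratio K = (7/14)^(1/4) = 0.8409; K_d = K^(24/1) = 0.016.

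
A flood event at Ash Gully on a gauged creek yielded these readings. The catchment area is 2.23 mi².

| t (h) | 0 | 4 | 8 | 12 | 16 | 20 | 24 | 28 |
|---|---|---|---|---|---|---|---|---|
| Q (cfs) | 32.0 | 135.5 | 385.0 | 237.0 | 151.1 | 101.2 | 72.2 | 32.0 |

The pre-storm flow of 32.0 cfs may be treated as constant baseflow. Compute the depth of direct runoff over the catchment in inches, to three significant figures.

Direct runoff: 0.0, 103.5, 353.0, 205.0, 119.1, 69.2, 40.2, 0.0 cfs; ΣQ_DR = 890.0 cfs.
V = ΣQ_DR · Δt = 890.0 × 14400 s = 1.282 × 10^7 ft³.
Over A = 2.23 mi², depth = V / A = 2.47 in.

d ≈ 2.47 in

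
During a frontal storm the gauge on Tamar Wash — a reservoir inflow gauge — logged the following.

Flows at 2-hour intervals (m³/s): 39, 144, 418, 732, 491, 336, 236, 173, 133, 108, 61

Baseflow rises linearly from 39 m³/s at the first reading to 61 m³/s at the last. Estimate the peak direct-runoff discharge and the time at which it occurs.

Q_p = 686.40 m³/s at t = 6 h

Subtracting baseflow gives direct-runoff ordinates: 0.00, 102.80, 374.60, 686.40, 443.20, 286.00, 183.80, 118.60, 76.40, 49.20, 0.00 m³/s.
The maximum is 686.40 m³/s, occurring at the reading for t = 6 h.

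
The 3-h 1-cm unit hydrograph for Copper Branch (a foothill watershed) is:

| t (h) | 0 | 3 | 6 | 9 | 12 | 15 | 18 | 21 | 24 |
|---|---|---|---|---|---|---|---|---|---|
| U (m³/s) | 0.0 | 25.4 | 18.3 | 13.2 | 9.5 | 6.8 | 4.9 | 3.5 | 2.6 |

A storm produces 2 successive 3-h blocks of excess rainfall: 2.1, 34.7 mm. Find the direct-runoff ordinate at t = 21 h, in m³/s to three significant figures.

By discrete convolution, Q_j = Σ (P_i / 10 mm) · U_{j−i}.
At t = 21 h (j=7): Q = (2.1/10)·3.5 + (34.7/10)·4.9 = 17.7 m³/s.

Q ≈ 17.7 m³/s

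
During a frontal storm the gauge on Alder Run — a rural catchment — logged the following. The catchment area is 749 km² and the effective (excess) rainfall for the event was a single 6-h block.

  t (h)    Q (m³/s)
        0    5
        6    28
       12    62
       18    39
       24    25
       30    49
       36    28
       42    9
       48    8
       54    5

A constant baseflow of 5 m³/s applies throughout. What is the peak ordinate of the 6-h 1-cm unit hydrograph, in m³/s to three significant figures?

Direct runoff: 0.0, 23.0, 57.0, 34.0, 20.0, 44.0, 23.0, 4.0, 3.0, 0.0 m³/s; ΣQ_DR = 208.0 m³/s, peak = 57.0 m³/s.
Runoff depth d = ΣQ_DR·Δt / A = 208.0 × 21600 / (749 km²) = 5.998 mm.
The 1-cm UH is the DRH scaled by (10 mm)/d, so U_p = 57.0 × 10/5.998 = 95.0 m³/s.

U_p ≈ 95.0 m³/s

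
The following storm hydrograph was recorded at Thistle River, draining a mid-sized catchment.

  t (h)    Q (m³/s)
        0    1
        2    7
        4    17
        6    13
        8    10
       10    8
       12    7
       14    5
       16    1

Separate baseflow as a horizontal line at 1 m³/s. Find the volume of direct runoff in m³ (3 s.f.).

V ≈ 4.32 × 10^5 m³

Direct-runoff ordinates (Q − Q_b): 0.0, 6.0, 16.0, 12.0, 9.0, 7.0, 6.0, 4.0, 0.0 m³/s.
ΣQ_DR = 60.00 m³/s.
With Δt = 2 h = 7200 s, V = ΣQ_DR · Δt = 60.00 × 7200 = 4.32 × 10^5 m³.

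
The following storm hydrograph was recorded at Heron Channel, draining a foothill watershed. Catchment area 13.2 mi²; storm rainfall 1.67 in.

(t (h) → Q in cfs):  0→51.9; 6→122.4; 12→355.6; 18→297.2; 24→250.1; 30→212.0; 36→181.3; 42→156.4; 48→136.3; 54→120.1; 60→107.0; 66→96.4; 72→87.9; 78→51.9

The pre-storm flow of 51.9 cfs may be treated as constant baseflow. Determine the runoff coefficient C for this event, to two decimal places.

ΣQ_DR = 1500 cfs; V = ΣQ_DR·Δt = 3.240 × 10^7 ft³.
Runoff depth d = V / A = 1.056 in.
C = d / P = 1.056 / 1.67 = 0.63.

C ≈ 0.63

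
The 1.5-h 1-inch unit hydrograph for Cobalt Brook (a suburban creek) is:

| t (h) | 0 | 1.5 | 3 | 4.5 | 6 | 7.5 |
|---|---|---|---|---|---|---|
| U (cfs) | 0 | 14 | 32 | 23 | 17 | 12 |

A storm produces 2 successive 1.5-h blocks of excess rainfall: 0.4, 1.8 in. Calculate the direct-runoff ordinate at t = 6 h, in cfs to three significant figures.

Q ≈ 48.2 cfs

By discrete convolution, Q_j = Σ (P_i / 1 in) · U_{j−i}.
At t = 6 h (j=4): Q = (0.4/1)·17 + (1.8/1)·23 = 48.2 cfs.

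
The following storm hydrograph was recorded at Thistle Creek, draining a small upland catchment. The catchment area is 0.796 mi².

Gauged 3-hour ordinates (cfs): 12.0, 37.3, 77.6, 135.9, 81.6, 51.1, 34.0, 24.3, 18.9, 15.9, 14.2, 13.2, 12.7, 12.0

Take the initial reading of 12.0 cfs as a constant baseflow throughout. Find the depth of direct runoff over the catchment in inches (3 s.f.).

Direct runoff: 0.0, 25.3, 65.6, 123.9, 69.6, 39.1, 22.0, 12.3, 6.9, 3.9, 2.2, 1.2, 0.7, 0.0 cfs; ΣQ_DR = 372.7 cfs.
V = ΣQ_DR · Δt = 372.7 × 10800 s = 4.025 × 10^6 ft³.
Over A = 0.796 mi², depth = V / A = 2.18 in.

d ≈ 2.18 in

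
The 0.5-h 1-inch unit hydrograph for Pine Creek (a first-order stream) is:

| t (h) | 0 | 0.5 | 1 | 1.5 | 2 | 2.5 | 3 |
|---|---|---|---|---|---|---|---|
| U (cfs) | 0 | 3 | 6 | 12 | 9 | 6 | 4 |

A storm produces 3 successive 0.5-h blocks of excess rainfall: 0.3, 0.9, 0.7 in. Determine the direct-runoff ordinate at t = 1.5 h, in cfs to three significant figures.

Q ≈ 11.1 cfs

By discrete convolution, Q_j = Σ (P_i / 1 in) · U_{j−i}.
At t = 1.5 h (j=3): Q = (0.3/1)·12 + (0.9/1)·6 + (0.7/1)·3 = 11.1 cfs.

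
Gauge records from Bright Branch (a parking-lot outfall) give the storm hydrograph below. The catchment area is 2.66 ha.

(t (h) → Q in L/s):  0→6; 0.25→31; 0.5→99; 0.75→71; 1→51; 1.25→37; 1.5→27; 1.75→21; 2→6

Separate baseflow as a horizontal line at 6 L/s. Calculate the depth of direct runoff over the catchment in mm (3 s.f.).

Direct runoff: 0.0, 25.0, 93.0, 65.0, 45.0, 31.0, 21.0, 15.0, 0.0 L/s; ΣQ_DR = 295.0 L/s.
V = ΣQ_DR · Δt = 295.0 × 900 s = 2.655 × 10^5 L.
Over A = 2.66 ha, depth = V / A = 9.98 mm.

d ≈ 9.98 mm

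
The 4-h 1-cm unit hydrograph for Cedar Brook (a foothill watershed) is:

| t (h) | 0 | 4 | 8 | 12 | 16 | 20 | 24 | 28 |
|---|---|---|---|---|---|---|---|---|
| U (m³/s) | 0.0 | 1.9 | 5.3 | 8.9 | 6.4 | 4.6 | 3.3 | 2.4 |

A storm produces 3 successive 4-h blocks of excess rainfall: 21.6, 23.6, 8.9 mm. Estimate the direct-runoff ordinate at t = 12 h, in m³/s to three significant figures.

By discrete convolution, Q_j = Σ (P_i / 10 mm) · U_{j−i}.
At t = 12 h (j=3): Q = (21.6/10)·8.9 + (23.6/10)·5.3 + (8.9/10)·1.9 = 33.4 m³/s.

Q ≈ 33.4 m³/s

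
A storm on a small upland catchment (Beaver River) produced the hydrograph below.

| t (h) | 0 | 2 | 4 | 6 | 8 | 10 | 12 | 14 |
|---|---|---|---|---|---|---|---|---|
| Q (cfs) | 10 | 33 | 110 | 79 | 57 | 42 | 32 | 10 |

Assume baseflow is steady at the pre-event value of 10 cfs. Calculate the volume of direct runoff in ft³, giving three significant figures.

V ≈ 2.11 × 10^6 ft³

Direct-runoff ordinates (Q − Q_b): 0.0, 23.0, 100.0, 69.0, 47.0, 32.0, 22.0, 0.0 cfs.
ΣQ_DR = 293.0 cfs.
With Δt = 2 h = 7200 s, V = ΣQ_DR · Δt = 293.0 × 7200 = 2.11 × 10^6 ft³.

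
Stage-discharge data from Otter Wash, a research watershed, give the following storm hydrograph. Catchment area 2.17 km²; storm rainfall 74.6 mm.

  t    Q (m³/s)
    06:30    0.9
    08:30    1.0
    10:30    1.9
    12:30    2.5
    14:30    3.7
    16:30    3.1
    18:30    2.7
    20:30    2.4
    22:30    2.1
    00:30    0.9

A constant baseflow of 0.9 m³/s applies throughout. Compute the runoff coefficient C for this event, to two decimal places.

C ≈ 0.54

ΣQ_DR = 12.20 m³/s; V = ΣQ_DR·Δt = 87840 m³.
Runoff depth d = V / A = 40.48 mm.
C = d / P = 40.48 / 74.6 = 0.54.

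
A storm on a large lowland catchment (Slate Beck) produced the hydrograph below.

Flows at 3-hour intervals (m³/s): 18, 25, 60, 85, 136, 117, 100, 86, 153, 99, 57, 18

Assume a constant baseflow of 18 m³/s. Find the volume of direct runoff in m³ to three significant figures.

V ≈ 7.97 × 10^6 m³

Direct-runoff ordinates (Q − Q_b): 0.0, 7.0, 42.0, 67.0, 118.0, 99.0, 82.0, 68.0, 135.0, 81.0, 39.0, 0.0 m³/s.
ΣQ_DR = 738.0 m³/s.
With Δt = 3 h = 10800 s, V = ΣQ_DR · Δt = 738.0 × 10800 = 7.97 × 10^6 m³.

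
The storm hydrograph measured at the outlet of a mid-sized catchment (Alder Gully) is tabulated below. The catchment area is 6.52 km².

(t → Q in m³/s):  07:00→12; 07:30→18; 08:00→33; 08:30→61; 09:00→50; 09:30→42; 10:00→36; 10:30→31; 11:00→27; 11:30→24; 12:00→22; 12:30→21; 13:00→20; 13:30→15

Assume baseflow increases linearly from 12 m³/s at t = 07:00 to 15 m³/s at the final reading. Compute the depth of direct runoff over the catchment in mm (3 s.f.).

Direct runoff: 0.00, 5.77, 20.54, 48.31, 37.08, 28.85, 22.62, 17.38, 13.15, 9.92, 7.69, 6.46, 5.23, 0.00 m³/s; ΣQ_DR = 223.0 m³/s.
V = ΣQ_DR · Δt = 223.0 × 1800 s = 4.014 × 10^5 m³.
Over A = 6.52 km², depth = V / A = 61.6 mm.

d ≈ 61.6 mm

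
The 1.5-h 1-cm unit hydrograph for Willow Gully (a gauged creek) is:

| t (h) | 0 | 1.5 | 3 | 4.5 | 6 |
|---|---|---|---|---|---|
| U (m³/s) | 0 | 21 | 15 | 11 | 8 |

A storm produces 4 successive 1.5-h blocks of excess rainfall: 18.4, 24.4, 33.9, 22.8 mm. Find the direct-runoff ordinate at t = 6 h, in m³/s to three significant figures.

Q ≈ 140 m³/s

By discrete convolution, Q_j = Σ (P_i / 10 mm) · U_{j−i}.
At t = 6 h (j=4): Q = (18.4/10)·8 + (24.4/10)·11 + (33.9/10)·15 + (22.8/10)·21 = 140 m³/s.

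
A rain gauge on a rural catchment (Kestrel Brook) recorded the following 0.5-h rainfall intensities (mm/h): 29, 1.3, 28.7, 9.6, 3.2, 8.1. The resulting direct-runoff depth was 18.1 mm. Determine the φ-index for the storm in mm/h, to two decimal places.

φ ≈ 10.75 mm/h

Only the 2 blocks with intensity above φ contribute runoff: 29, 28.7 mm/h.
Σ(I−φ)·Δt = d  ⇒  (29+28.7 − 2φ)·0.5 = 18.1
φ = (57.70 − 18.1/0.5) / 2 = 10.75 mm/h.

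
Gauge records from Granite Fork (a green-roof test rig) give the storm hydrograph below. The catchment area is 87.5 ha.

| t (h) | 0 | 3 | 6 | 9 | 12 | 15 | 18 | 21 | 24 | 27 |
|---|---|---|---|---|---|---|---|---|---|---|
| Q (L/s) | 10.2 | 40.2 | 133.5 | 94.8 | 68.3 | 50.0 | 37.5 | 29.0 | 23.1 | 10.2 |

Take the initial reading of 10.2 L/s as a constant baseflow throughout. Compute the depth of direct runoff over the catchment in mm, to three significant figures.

Direct runoff: 0.0, 30.0, 123.3, 84.6, 58.1, 39.8, 27.3, 18.8, 12.9, 0.0 L/s; ΣQ_DR = 394.8 L/s.
V = ΣQ_DR · Δt = 394.8 × 10800 s = 4.264 × 10^6 L.
Over A = 87.5 ha, depth = V / A = 4.87 mm.

d ≈ 4.87 mm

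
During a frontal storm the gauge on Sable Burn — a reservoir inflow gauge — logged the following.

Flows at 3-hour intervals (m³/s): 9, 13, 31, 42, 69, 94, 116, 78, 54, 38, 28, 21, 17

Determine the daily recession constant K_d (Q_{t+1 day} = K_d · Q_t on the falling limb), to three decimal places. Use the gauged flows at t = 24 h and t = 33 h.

K_d ≈ 0.081

Between t = 24 h and t = 33 h the flow falls from 54 to 21 m³/s over 3×3 h = 9 h.
Per-interval ratio K = (21/54)^(1/3) = 0.7299; K_d = K^(24/3) = 0.081.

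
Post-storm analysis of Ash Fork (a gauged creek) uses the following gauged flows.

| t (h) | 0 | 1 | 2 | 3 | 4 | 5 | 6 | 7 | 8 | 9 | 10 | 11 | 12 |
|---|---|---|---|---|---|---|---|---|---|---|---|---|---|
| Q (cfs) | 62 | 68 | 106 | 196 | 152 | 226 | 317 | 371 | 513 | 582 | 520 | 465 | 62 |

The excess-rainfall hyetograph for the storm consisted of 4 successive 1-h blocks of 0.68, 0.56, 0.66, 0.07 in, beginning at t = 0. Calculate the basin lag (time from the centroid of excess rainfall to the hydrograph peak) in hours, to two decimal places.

Centroid of excess rainfall: t_c = Σ P_i·t̄_i / ΣP_i = 1.5609 h (block centres at 0.5, 1.5, 2.5, 3.5 h).
Hydrograph peak occurs at t = 9 h, so basin lag t_L = 9 − 1.5609 = 7.44 h.

t_L ≈ 7.44 h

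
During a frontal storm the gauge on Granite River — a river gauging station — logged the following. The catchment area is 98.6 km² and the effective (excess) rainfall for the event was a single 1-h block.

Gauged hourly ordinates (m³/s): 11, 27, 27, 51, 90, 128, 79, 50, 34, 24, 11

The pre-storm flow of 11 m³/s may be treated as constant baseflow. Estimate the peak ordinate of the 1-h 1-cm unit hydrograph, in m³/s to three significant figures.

Direct runoff: 0.0, 16.0, 16.0, 40.0, 79.0, 117.0, 68.0, 39.0, 23.0, 13.0, 0.0 m³/s; ΣQ_DR = 411.0 m³/s, peak = 117.0 m³/s.
Runoff depth d = ΣQ_DR·Δt / A = 411.0 × 3600 / (98.6 km²) = 15.01 mm.
The 1-cm UH is the DRH scaled by (10 mm)/d, so U_p = 117.0 × 10/15.01 = 78.0 m³/s.

U_p ≈ 78.0 m³/s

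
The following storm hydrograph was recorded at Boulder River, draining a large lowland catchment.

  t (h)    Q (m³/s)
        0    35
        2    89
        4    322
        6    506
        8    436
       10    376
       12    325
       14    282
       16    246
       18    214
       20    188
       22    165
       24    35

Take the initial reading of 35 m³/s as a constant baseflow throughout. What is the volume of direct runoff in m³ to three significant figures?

Direct-runoff ordinates (Q − Q_b): 0.0, 54.0, 287.0, 471.0, 401.0, 341.0, 290.0, 247.0, 211.0, 179.0, 153.0, 130.0, 0.0 m³/s.
ΣQ_DR = 2764 m³/s.
With Δt = 2 h = 7200 s, V = ΣQ_DR · Δt = 2764 × 7200 = 1.99 × 10^7 m³.

V ≈ 1.99 × 10^7 m³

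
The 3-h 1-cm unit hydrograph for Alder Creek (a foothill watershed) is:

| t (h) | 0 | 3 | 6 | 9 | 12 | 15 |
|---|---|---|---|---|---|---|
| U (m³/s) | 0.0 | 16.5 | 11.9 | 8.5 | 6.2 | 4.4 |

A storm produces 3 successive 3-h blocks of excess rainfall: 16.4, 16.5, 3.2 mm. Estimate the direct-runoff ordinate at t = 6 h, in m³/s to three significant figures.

Q ≈ 46.7 m³/s

By discrete convolution, Q_j = Σ (P_i / 10 mm) · U_{j−i}.
At t = 6 h (j=2): Q = (16.4/10)·11.9 + (16.5/10)·16.5 + (3.2/10)·0.0 = 46.7 m³/s.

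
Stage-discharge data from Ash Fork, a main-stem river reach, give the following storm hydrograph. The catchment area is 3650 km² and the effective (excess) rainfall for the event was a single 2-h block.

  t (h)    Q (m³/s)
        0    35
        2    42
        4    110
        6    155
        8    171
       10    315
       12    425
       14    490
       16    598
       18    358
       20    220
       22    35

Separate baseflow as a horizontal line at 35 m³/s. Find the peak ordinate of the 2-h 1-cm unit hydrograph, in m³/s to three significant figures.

Direct runoff: 0.0, 7.0, 75.0, 120.0, 136.0, 280.0, 390.0, 455.0, 563.0, 323.0, 185.0, 0.0 m³/s; ΣQ_DR = 2534 m³/s, peak = 563.0 m³/s.
Runoff depth d = ΣQ_DR·Δt / A = 2534 × 7200 / (3650 km²) = 4.999 mm.
The 1-cm UH is the DRH scaled by (10 mm)/d, so U_p = 563.0 × 10/4.999 = 1130 m³/s.

U_p ≈ 1130 m³/s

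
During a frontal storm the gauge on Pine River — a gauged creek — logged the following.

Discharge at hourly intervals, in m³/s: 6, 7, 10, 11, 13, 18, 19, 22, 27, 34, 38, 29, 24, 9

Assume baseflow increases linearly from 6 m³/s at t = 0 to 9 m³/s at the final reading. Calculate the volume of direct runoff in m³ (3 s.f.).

Direct-runoff ordinates (Q − Q_b): 0.00, 0.77, 3.54, 4.31, 6.08, 10.85, 11.62, 14.38, 19.15, 25.92, 29.69, 20.46, 15.23, 0.00 m³/s.
ΣQ_DR = 162.0 m³/s.
With Δt = 1 h = 3600 s, V = ΣQ_DR · Δt = 162.0 × 3600 = 5.83 × 10^5 m³.

V ≈ 5.83 × 10^5 m³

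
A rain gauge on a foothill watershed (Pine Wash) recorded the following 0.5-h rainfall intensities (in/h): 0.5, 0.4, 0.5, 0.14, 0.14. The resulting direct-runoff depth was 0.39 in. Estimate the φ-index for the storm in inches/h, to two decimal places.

φ ≈ 0.21 in/h

Only the 3 blocks with intensity above φ contribute runoff: 0.5, 0.4, 0.5 in/h.
Σ(I−φ)·Δt = d  ⇒  (0.5+0.4+0.5 − 3φ)·0.5 = 0.39
φ = (1.400 − 0.39/0.5) / 3 = 0.21 in/h.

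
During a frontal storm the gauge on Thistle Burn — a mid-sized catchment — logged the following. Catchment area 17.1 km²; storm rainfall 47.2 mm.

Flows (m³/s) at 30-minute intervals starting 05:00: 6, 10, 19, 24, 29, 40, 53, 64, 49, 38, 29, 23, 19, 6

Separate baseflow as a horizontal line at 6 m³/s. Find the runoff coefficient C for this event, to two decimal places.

C ≈ 0.72

ΣQ_DR = 325.0 m³/s; V = ΣQ_DR·Δt = 5.850 × 10^5 m³.
Runoff depth d = V / A = 34.21 mm.
C = d / P = 34.21 / 47.2 = 0.72.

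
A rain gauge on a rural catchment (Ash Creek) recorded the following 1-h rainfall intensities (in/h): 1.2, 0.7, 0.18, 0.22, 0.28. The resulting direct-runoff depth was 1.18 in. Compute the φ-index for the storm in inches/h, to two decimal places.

Only the 2 blocks with intensity above φ contribute runoff: 1.2, 0.7 in/h.
Σ(I−φ)·Δt = d  ⇒  (1.2+0.7 − 2φ)·1 = 1.18
φ = (1.900 − 1.18/1) / 2 = 0.36 in/h.

φ ≈ 0.36 in/h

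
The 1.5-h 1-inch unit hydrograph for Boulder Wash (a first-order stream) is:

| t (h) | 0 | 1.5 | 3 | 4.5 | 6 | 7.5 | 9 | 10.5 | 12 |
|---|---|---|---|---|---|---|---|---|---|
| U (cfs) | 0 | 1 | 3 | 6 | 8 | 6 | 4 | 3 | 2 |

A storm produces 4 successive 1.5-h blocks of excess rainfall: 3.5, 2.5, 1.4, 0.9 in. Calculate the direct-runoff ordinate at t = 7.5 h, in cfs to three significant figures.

Q ≈ 52.1 cfs

By discrete convolution, Q_j = Σ (P_i / 1 in) · U_{j−i}.
At t = 7.5 h (j=5): Q = (3.5/1)·6 + (2.5/1)·8 + (1.4/1)·6 + (0.9/1)·3 = 52.1 cfs.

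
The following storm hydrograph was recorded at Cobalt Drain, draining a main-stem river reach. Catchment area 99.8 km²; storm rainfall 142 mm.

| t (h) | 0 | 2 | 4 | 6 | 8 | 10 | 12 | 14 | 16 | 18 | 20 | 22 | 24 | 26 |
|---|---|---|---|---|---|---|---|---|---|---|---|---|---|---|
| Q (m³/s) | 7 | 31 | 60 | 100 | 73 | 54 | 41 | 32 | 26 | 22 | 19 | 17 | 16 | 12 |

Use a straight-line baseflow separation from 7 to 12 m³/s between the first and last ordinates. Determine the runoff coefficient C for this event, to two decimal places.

ΣQ_DR = 377.0 m³/s; V = ΣQ_DR·Δt = 2.714 × 10^6 m³.
Runoff depth d = V / A = 27.20 mm.
C = d / P = 27.20 / 142 = 0.19.

C ≈ 0.19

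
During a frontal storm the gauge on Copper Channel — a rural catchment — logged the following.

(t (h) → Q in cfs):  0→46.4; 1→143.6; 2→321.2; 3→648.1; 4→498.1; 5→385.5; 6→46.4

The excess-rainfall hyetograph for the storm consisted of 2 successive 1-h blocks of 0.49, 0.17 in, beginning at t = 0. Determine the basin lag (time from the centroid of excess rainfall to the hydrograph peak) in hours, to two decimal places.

Centroid of excess rainfall: t_c = Σ P_i·t̄_i / ΣP_i = 0.7576 h (block centres at 0.5, 1.5 h).
Hydrograph peak occurs at t = 3 h, so basin lag t_L = 3 − 0.7576 = 2.24 h.

t_L ≈ 2.24 h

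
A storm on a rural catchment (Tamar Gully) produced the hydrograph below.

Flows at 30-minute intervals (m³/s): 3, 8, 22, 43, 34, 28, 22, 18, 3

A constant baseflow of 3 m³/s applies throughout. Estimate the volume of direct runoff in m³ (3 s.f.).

V ≈ 2.77 × 10^5 m³

Direct-runoff ordinates (Q − Q_b): 0.0, 5.0, 19.0, 40.0, 31.0, 25.0, 19.0, 15.0, 0.0 m³/s.
ΣQ_DR = 154.0 m³/s.
With Δt = 0.5 h = 1800 s, V = ΣQ_DR · Δt = 154.0 × 1800 = 2.77 × 10^5 m³.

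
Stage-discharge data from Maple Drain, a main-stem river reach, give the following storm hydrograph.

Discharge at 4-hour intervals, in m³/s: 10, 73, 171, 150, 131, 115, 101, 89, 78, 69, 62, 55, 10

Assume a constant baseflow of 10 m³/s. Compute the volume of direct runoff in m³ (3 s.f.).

Direct-runoff ordinates (Q − Q_b): 0.0, 63.0, 161.0, 140.0, 121.0, 105.0, 91.0, 79.0, 68.0, 59.0, 52.0, 45.0, 0.0 m³/s.
ΣQ_DR = 984.0 m³/s.
With Δt = 4 h = 14400 s, V = ΣQ_DR · Δt = 984.0 × 14400 = 1.42 × 10^7 m³.

V ≈ 1.42 × 10^7 m³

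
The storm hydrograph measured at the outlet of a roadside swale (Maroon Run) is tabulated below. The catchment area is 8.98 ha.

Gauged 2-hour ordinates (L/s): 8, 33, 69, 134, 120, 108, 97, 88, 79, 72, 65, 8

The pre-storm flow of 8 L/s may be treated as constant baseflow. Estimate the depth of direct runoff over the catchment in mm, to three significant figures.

d ≈ 62.9 mm

Direct runoff: 0.0, 25.0, 61.0, 126.0, 112.0, 100.0, 89.0, 80.0, 71.0, 64.0, 57.0, 0.0 L/s; ΣQ_DR = 785.0 L/s.
V = ΣQ_DR · Δt = 785.0 × 7200 s = 5.652 × 10^6 L.
Over A = 8.98 ha, depth = V / A = 62.9 mm.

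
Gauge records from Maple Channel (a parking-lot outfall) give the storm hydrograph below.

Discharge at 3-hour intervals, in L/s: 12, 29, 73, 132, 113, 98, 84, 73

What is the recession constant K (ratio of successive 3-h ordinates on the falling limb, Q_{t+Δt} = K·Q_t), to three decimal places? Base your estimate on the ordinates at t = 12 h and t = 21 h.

Using the recession-limb readings at t = 12 h and t = 21 h: Q falls from 113 to 73 L/s over 3 intervals.
K = (Q₂/Q₁)^(1/3) = (73/113)^(1/3) = 0.864.

K ≈ 0.864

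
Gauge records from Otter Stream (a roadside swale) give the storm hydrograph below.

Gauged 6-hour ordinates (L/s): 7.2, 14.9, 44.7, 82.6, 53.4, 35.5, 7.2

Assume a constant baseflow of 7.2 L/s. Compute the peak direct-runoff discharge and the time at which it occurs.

Q_p = 75.4 L/s at t = 18 h

Subtracting baseflow gives direct-runoff ordinates: 0.0, 7.7, 37.5, 75.4, 46.2, 28.3, 0.0 L/s.
The maximum is 75.4 L/s, occurring at the reading for t = 18 h.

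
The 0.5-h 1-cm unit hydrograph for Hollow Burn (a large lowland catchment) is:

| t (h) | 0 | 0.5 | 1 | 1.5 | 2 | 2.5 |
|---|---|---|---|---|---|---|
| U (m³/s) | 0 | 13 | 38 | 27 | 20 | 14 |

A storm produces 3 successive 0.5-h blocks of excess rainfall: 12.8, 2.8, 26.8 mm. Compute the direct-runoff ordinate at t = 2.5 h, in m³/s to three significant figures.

By discrete convolution, Q_j = Σ (P_i / 10 mm) · U_{j−i}.
At t = 2.5 h (j=5): Q = (12.8/10)·14 + (2.8/10)·20 + (26.8/10)·27 = 95.9 m³/s.

Q ≈ 95.9 m³/s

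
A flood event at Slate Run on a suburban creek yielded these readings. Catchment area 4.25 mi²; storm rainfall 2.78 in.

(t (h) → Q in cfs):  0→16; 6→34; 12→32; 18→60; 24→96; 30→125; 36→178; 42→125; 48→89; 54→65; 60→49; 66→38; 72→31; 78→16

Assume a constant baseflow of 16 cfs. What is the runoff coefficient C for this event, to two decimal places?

ΣQ_DR = 730.0 cfs; V = ΣQ_DR·Δt = 1.577 × 10^7 ft³.
Runoff depth d = V / A = 1.597 in.
C = d / P = 1.597 / 2.78 = 0.57.

C ≈ 0.57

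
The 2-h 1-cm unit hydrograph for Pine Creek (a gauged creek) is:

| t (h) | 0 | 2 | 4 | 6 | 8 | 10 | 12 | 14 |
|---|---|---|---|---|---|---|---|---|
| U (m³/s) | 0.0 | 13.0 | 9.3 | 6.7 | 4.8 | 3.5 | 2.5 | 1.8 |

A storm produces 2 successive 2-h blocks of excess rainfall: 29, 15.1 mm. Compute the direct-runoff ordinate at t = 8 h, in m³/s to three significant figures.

Q ≈ 24.0 m³/s

By discrete convolution, Q_j = Σ (P_i / 10 mm) · U_{j−i}.
At t = 8 h (j=4): Q = (29/10)·4.8 + (15.1/10)·6.7 = 24.0 m³/s.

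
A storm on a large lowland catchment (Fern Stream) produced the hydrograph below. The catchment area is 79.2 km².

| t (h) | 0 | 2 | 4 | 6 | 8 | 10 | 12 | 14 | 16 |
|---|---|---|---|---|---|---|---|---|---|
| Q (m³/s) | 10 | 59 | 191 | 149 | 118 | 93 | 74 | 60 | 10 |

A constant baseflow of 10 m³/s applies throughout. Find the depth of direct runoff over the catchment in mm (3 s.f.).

d ≈ 61.3 mm

Direct runoff: 0.0, 49.0, 181.0, 139.0, 108.0, 83.0, 64.0, 50.0, 0.0 m³/s; ΣQ_DR = 674.0 m³/s.
V = ΣQ_DR · Δt = 674.0 × 7200 s = 4.853 × 10^6 m³.
Over A = 79.2 km², depth = V / A = 61.3 mm.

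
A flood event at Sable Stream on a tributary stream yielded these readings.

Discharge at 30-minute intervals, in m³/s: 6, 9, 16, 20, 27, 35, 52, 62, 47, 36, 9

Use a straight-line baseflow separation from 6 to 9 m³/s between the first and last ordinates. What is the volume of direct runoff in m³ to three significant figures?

V ≈ 4.26 × 10^5 m³

Direct-runoff ordinates (Q − Q_b): 0.00, 2.70, 9.40, 13.10, 19.80, 27.50, 44.20, 53.90, 38.60, 27.30, 0.00 m³/s.
ΣQ_DR = 236.5 m³/s.
With Δt = 0.5 h = 1800 s, V = ΣQ_DR · Δt = 236.5 × 1800 = 4.26 × 10^5 m³.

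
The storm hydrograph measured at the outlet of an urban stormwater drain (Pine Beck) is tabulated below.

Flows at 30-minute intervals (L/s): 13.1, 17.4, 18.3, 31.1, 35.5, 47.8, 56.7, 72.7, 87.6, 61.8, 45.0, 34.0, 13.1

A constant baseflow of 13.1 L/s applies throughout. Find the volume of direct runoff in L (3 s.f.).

V ≈ 6.55 × 10^5 L

Direct-runoff ordinates (Q − Q_b): 0.0, 4.3, 5.2, 18.0, 22.4, 34.7, 43.6, 59.6, 74.5, 48.7, 31.9, 20.9, 0.0 L/s.
ΣQ_DR = 363.8 L/s.
With Δt = 0.5 h = 1800 s, V = ΣQ_DR · Δt = 363.8 × 1800 = 6.55 × 10^5 L.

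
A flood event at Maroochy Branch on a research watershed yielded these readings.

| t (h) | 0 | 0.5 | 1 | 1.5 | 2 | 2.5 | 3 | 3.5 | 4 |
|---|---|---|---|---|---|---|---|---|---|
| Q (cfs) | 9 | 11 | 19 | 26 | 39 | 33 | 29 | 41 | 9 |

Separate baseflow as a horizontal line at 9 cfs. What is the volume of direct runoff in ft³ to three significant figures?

Direct-runoff ordinates (Q − Q_b): 0.0, 2.0, 10.0, 17.0, 30.0, 24.0, 20.0, 32.0, 0.0 cfs.
ΣQ_DR = 135.0 cfs.
With Δt = 0.5 h = 1800 s, V = ΣQ_DR · Δt = 135.0 × 1800 = 2.43 × 10^5 ft³.

V ≈ 2.43 × 10^5 ft³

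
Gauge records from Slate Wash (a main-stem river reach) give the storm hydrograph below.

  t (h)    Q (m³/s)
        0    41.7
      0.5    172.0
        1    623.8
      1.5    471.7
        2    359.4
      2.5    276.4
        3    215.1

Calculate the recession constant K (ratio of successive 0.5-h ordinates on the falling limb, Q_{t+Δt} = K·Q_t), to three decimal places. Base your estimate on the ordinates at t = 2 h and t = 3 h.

K ≈ 0.774

Using the recession-limb readings at t = 2 h and t = 3 h: Q falls from 359.4 to 215.1 m³/s over 2 intervals.
K = (Q₂/Q₁)^(1/2) = (215.1/359.4)^(1/2) = 0.774.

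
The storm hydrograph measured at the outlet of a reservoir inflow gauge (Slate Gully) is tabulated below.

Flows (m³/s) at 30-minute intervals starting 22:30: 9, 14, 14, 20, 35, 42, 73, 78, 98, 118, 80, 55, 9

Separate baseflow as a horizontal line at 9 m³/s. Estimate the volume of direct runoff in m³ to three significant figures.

V ≈ 9.50 × 10^5 m³

Direct-runoff ordinates (Q − Q_b): 0.0, 5.0, 5.0, 11.0, 26.0, 33.0, 64.0, 69.0, 89.0, 109.0, 71.0, 46.0, 0.0 m³/s.
ΣQ_DR = 528.0 m³/s.
With Δt = 0.5 h = 1800 s, V = ΣQ_DR · Δt = 528.0 × 1800 = 9.50 × 10^5 m³.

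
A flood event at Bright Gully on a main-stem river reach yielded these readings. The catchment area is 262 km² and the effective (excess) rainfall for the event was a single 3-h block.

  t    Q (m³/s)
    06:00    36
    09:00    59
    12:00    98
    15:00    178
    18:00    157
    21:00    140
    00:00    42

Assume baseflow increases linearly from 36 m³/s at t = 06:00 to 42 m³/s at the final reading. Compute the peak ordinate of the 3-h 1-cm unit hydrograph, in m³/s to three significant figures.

Direct runoff: 0.00, 22.00, 60.00, 139.00, 117.00, 99.00, 0.00 m³/s; ΣQ_DR = 437.0 m³/s, peak = 139.00 m³/s.
Runoff depth d = ΣQ_DR·Δt / A = 437.0 × 10800 / (262 km²) = 18.01 mm.
The 1-cm UH is the DRH scaled by (10 mm)/d, so U_p = 139.00 × 10/18.01 = 77.2 m³/s.

U_p ≈ 77.2 m³/s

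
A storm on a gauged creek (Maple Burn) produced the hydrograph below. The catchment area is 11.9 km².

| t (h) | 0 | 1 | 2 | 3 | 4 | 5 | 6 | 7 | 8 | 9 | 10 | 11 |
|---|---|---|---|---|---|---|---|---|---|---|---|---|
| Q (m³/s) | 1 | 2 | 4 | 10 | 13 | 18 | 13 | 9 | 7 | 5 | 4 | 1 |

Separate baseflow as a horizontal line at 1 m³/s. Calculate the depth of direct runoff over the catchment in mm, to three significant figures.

d ≈ 22.7 mm

Direct runoff: 0.0, 1.0, 3.0, 9.0, 12.0, 17.0, 12.0, 8.0, 6.0, 4.0, 3.0, 0.0 m³/s; ΣQ_DR = 75.00 m³/s.
V = ΣQ_DR · Δt = 75.00 × 3600 s = 2.700 × 10^5 m³.
Over A = 11.9 km², depth = V / A = 22.7 mm.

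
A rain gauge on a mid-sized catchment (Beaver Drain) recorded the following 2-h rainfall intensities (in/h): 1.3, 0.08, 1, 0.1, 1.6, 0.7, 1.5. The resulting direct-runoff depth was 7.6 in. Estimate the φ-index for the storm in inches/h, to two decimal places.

φ ≈ 0.46 in/h

Only the 5 blocks with intensity above φ contribute runoff: 1.3, 1, 1.6, 0.7, 1.5 in/h.
Σ(I−φ)·Δt = d  ⇒  (1.3+1+1.6+0.7+1.5 − 5φ)·2 = 7.6
φ = (6.100 − 7.6/2) / 5 = 0.46 in/h.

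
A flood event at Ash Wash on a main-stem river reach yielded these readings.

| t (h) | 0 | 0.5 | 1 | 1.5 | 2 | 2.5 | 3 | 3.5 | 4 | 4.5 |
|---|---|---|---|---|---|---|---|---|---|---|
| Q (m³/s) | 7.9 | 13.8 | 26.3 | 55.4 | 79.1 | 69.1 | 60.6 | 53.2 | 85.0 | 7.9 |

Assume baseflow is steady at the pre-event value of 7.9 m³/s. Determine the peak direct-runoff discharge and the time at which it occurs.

Q_p = 77.1 m³/s at t = 4 h

Subtracting baseflow gives direct-runoff ordinates: 0.0, 5.9, 18.4, 47.5, 71.2, 61.2, 52.7, 45.3, 77.1, 0.0 m³/s.
The maximum is 77.1 m³/s, occurring at the reading for t = 4 h.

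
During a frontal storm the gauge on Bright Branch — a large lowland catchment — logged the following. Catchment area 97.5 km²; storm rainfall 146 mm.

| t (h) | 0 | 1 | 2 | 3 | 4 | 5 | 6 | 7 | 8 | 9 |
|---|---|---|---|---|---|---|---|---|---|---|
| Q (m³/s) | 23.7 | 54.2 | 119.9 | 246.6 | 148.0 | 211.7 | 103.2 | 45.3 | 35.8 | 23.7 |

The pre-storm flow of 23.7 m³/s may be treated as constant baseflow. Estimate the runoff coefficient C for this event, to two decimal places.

C ≈ 0.20

ΣQ_DR = 775.1 m³/s; V = ΣQ_DR·Δt = 2.790 × 10^6 m³.
Runoff depth d = V / A = 28.62 mm.
C = d / P = 28.62 / 146 = 0.20.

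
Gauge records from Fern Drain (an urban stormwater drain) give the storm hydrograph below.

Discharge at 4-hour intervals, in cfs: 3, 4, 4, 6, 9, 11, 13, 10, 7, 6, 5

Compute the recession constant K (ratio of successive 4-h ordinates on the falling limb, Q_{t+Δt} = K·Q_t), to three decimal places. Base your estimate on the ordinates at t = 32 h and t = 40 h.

Using the recession-limb readings at t = 32 h and t = 40 h: Q falls from 7 to 5 cfs over 2 intervals.
K = (Q₂/Q₁)^(1/2) = (5/7)^(1/2) = 0.845.

K ≈ 0.845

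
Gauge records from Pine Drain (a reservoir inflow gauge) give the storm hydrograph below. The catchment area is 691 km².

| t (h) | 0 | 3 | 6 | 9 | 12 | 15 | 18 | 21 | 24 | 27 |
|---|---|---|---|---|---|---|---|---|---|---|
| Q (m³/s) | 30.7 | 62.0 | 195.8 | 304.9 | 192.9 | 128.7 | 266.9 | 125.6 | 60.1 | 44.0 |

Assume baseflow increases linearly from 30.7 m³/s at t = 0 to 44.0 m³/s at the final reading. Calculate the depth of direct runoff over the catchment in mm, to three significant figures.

Direct runoff: 0.00, 29.82, 162.14, 269.77, 156.29, 90.61, 227.33, 84.56, 17.58, 0.00 m³/s; ΣQ_DR = 1038 m³/s.
V = ΣQ_DR · Δt = 1038 × 10800 s = 1.121 × 10^7 m³.
Over A = 691 km², depth = V / A = 16.2 mm.

d ≈ 16.2 mm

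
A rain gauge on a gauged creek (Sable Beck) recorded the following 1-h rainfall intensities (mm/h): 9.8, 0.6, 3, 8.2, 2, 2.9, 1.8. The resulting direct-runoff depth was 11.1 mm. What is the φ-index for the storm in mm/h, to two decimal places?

φ ≈ 3.45 mm/h

Only the 2 blocks with intensity above φ contribute runoff: 9.8, 8.2 mm/h.
Σ(I−φ)·Δt = d  ⇒  (9.8+8.2 − 2φ)·1 = 11.1
φ = (18.00 − 11.1/1) / 2 = 3.45 mm/h.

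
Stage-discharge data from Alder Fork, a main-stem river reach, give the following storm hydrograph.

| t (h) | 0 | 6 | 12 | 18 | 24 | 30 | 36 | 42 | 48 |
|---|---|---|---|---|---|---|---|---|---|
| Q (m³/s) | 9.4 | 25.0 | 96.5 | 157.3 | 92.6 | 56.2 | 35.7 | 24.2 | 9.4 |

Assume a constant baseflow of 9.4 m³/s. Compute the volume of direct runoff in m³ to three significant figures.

V ≈ 9.11 × 10^6 m³

Direct-runoff ordinates (Q − Q_b): 0.0, 15.6, 87.1, 147.9, 83.2, 46.8, 26.3, 14.8, 0.0 m³/s.
ΣQ_DR = 421.7 m³/s.
With Δt = 6 h = 21600 s, V = ΣQ_DR · Δt = 421.7 × 21600 = 9.11 × 10^6 m³.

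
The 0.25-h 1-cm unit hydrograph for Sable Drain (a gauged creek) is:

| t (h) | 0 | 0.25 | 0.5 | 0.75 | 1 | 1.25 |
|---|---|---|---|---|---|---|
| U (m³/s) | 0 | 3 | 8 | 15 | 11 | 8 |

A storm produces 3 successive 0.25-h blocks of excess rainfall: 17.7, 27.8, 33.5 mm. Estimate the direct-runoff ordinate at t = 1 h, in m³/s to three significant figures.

Q ≈ 88.0 m³/s

By discrete convolution, Q_j = Σ (P_i / 10 mm) · U_{j−i}.
At t = 1 h (j=4): Q = (17.7/10)·11 + (27.8/10)·15 + (33.5/10)·8 = 88.0 m³/s.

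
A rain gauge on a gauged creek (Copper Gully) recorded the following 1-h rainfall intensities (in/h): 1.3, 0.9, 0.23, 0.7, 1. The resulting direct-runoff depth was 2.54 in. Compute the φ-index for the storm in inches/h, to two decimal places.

Only the 4 blocks with intensity above φ contribute runoff: 1.3, 0.9, 0.7, 1 in/h.
Σ(I−φ)·Δt = d  ⇒  (1.3+0.9+0.7+1 − 4φ)·1 = 2.54
φ = (3.900 − 2.54/1) / 4 = 0.34 in/h.

φ ≈ 0.34 in/h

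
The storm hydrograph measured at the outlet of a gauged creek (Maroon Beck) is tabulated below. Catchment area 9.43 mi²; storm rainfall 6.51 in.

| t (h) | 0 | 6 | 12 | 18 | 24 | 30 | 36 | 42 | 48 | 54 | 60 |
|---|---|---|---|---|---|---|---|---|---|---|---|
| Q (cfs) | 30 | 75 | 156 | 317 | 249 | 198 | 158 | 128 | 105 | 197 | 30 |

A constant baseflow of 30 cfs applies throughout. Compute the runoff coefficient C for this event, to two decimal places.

ΣQ_DR = 1313 cfs; V = ΣQ_DR·Δt = 2.836 × 10^7 ft³.
Runoff depth d = V / A = 1.295 in.
C = d / P = 1.295 / 6.51 = 0.20.

C ≈ 0.20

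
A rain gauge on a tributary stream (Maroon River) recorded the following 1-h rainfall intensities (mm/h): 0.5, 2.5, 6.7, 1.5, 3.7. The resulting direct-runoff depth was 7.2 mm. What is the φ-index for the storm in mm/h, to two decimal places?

Only the 3 blocks with intensity above φ contribute runoff: 2.5, 6.7, 3.7 mm/h.
Σ(I−φ)·Δt = d  ⇒  (2.5+6.7+3.7 − 3φ)·1 = 7.2
φ = (12.90 − 7.2/1) / 3 = 1.90 mm/h.

φ ≈ 1.90 mm/h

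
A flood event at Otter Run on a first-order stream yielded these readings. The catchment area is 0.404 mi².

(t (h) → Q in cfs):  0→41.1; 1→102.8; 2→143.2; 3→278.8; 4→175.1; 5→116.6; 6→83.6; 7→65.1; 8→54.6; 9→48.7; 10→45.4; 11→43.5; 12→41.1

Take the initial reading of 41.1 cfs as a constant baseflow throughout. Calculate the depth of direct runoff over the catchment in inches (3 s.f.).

d ≈ 2.71 in

Direct runoff: 0.0, 61.7, 102.1, 237.7, 134.0, 75.5, 42.5, 24.0, 13.5, 7.6, 4.3, 2.4, 0.0 cfs; ΣQ_DR = 705.3 cfs.
V = ΣQ_DR · Δt = 705.3 × 3600 s = 2.539 × 10^6 ft³.
Over A = 0.404 mi², depth = V / A = 2.71 in.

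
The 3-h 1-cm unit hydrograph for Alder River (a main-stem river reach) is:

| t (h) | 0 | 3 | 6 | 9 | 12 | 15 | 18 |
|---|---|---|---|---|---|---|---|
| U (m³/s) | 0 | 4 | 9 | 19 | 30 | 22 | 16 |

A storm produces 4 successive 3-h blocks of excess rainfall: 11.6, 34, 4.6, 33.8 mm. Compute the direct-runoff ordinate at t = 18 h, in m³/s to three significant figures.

Q ≈ 171 m³/s

By discrete convolution, Q_j = Σ (P_i / 10 mm) · U_{j−i}.
At t = 18 h (j=6): Q = (11.6/10)·16 + (34/10)·22 + (4.6/10)·30 + (33.8/10)·19 = 171 m³/s.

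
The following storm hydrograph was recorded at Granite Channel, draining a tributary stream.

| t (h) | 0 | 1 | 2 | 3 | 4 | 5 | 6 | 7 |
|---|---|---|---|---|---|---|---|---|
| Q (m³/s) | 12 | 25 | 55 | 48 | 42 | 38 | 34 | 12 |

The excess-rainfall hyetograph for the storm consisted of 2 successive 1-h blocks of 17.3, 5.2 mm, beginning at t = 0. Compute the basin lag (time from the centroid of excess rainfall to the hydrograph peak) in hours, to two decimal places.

Centroid of excess rainfall: t_c = Σ P_i·t̄_i / ΣP_i = 0.7311 h (block centres at 0.5, 1.5 h).
Hydrograph peak occurs at t = 2 h, so basin lag t_L = 2 − 0.7311 = 1.27 h.

t_L ≈ 1.27 h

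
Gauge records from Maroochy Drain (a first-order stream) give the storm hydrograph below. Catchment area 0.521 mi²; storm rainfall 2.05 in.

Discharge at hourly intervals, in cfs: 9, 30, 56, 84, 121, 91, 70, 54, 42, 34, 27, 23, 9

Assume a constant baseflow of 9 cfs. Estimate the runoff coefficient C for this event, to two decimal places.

C ≈ 0.77

ΣQ_DR = 533.0 cfs; V = ΣQ_DR·Δt = 1.919 × 10^6 ft³.
Runoff depth d = V / A = 1.585 in.
C = d / P = 1.585 / 2.05 = 0.77.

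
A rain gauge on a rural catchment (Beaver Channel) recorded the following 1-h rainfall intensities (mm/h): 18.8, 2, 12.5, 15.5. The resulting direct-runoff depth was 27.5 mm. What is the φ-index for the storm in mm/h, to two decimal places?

φ ≈ 6.43 mm/h

Only the 3 blocks with intensity above φ contribute runoff: 18.8, 12.5, 15.5 mm/h.
Σ(I−φ)·Δt = d  ⇒  (18.8+12.5+15.5 − 3φ)·1 = 27.5
φ = (46.80 − 27.5/1) / 3 = 6.43 mm/h.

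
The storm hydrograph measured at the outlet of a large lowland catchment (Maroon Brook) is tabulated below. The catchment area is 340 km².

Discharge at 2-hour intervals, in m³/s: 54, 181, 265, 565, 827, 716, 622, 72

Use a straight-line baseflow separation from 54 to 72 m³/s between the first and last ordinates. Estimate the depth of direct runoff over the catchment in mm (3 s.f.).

d ≈ 59.3 mm

Direct runoff: 0.00, 124.43, 205.86, 503.29, 762.71, 649.14, 552.57, 0.00 m³/s; ΣQ_DR = 2798 m³/s.
V = ΣQ_DR · Δt = 2798 × 7200 s = 2.015 × 10^7 m³.
Over A = 340 km², depth = V / A = 59.3 mm.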